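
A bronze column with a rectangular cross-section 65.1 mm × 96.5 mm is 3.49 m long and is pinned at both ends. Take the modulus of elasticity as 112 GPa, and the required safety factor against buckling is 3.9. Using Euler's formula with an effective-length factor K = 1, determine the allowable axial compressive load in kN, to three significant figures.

Buckling occurs about the weak axis: I_min = h·b³/12 = 96.5×65.1³/12 = 2.219×10^6 mm⁴ (b = 65.1 mm is the smaller dimension).
Effective length L_e = KL = 1×3.49 m = 3490 mm.
Euler critical load P_cr = π²EI/L_e² = π²×112000×2.219×10^6/3490² = 201400 N.
P_allow = P_cr/n = 201400/3.9 = 51630 N.

P_allow = 51.6 kN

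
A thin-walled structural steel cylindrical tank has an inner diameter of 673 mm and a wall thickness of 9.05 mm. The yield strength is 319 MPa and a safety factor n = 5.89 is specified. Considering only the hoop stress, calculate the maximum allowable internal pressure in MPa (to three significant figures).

σ_allow = 319/5.89 = 54.16 MPa.
σ_h = pD/(2t) → p_allow = 2σ_allow t/D = 2×54.16×9.05/673 = 1.457 MPa.

p_allow = 1.46 MPa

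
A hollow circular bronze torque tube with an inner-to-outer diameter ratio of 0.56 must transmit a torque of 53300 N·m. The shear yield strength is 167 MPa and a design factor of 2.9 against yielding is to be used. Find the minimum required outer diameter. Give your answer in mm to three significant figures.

τ_allow = 167/2.9 = 57.59 MPa.
For a hollow shaft τ = 16T/[πd_o³(1−k⁴)] with k = 0.56, so 1−k⁴ = 0.9017.
d_o³ = 16T/[π τ_allow (1−k⁴)] = 16×5.3300×10^7/(π×57.59×0.9017) = 5.228×10^6 mm³.
d_o = 173.6 mm.

d_o = 174 mm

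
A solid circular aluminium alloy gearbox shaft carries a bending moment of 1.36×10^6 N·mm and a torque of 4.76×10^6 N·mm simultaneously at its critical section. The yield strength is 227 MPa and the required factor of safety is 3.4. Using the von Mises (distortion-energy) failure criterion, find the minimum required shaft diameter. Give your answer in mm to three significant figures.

d = 87.2 mm

σ_allow = σ_y/n = 227/3.4 = 66.76 MPa.
For a solid shaft σ_b = 32M/(πd³) and τ = 16T/(πd³), so the von Mises stress is σ' = (16/πd³)·√(4M²+3T²).
√(4M²+3T²) = √(4×(1.360×10^6)² + 3×(4.760×10^6)²) = 8.682×10^6 N·mm.
d³ = 16×8.682×10^6/(π×66.76) = 662300 mm³.
d = 87.16 mm.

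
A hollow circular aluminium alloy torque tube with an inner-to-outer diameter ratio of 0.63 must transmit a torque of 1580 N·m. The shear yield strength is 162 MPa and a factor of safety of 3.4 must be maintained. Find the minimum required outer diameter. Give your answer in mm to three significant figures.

d_o = 58.5 mm

τ_allow = 162/3.4 = 47.65 MPa.
For a hollow shaft τ = 16T/[πd_o³(1−k⁴)] with k = 0.63, so 1−k⁴ = 0.8425.
d_o³ = 16T/[π τ_allow (1−k⁴)] = 16×1580000/(π×47.65×0.8425) = 200500 mm³.
d_o = 58.53 mm.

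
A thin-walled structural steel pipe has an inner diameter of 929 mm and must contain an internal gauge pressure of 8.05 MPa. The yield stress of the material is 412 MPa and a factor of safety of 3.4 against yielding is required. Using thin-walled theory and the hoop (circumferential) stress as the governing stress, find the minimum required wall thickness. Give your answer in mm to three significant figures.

σ_allow = 412/3.4 = 121.2 MPa.
Hoop stress σ_h = pD/(2t), so t = pD/(2σ_allow) = 8.05×929/(2×121.2) = 30.86 mm.

t = 30.9 mm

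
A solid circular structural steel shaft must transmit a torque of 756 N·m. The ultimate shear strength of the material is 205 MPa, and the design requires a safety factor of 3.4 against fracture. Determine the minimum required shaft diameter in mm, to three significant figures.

d = 40.0 mm

Allowable shear stress τ_allow = 205/3.4 = 60.29 MPa.
For a solid shaft τ = 16T/(πd³), so d³ = 16T/(π τ_allow) = 16×756000/(π×60.29) = 63860 mm³.
d = (63860)^(1/3) = 39.97 mm.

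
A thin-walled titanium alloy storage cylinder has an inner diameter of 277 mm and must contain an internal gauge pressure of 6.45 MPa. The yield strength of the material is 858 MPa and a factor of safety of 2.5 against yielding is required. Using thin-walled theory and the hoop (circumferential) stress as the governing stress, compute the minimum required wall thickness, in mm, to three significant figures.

t = 2.60 mm

σ_allow = 858/2.5 = 343.2 MPa.
Hoop stress σ_h = pD/(2t), so t = pD/(2σ_allow) = 6.45×277/(2×343.2) = 2.603 mm.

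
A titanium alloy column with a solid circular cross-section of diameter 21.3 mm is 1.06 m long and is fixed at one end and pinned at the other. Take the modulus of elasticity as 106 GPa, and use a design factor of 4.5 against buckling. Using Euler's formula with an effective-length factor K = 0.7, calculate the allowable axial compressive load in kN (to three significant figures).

I = πd⁴/64 = π×21.3⁴/64 = 10100 mm⁴.
Effective length L_e = KL = 0.7×1.06 m = 742.0 mm.
Euler critical load P_cr = π²EI/L_e² = π²×106000×10100/742.0² = 19200 N.
P_allow = P_cr/n = 19200/4.5 = 4267 N.

P_allow = 4.27 kN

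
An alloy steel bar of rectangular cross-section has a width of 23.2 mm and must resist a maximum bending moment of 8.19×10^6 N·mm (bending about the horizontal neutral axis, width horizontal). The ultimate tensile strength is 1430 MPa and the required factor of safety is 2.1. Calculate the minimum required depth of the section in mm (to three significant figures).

σ_allow = 1430/2.1 = 681.0 MPa.
For a rectangular section σ = 6M/(bh²), so h² = 6M/(b σ_allow) = 6×8190000/(23.2×681.0) = 3111 mm².
h = 55.77 mm.

h = 55.8 mm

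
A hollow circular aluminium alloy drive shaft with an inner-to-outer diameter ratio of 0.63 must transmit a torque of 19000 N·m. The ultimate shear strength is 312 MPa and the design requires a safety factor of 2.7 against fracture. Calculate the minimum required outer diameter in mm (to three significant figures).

τ_allow = 312/2.7 = 115.6 MPa.
For a hollow shaft τ = 16T/[πd_o³(1−k⁴)] with k = 0.63, so 1−k⁴ = 0.8425.
d_o³ = 16T/[π τ_allow (1−k⁴)] = 16×1.9000×10^7/(π×115.6×0.8425) = 994000 mm³.
d_o = 99.80 mm.

d_o = 99.8 mm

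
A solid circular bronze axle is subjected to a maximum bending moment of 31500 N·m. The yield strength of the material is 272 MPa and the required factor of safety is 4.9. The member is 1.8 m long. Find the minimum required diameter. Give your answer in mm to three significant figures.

σ_allow = 272/4.9 = 55.51 MPa.
For a solid circular section σ = 32M/(πd³), so d³ = 32M/(π σ_allow) = 32×3.1500×10^7/(π×55.51) = 5.780×10^6 mm³.
d = 179.5 mm.

d = 179 mm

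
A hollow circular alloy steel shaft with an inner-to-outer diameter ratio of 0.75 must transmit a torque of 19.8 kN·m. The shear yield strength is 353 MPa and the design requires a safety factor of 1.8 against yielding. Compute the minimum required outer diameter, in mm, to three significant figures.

τ_allow = 353/1.8 = 196.1 MPa.
For a hollow shaft τ = 16T/[πd_o³(1−k⁴)] with k = 0.75, so 1−k⁴ = 0.6836.
d_o³ = 16T/[π τ_allow (1−k⁴)] = 16×1.9800×10^7/(π×196.1×0.6836) = 752200 mm³.
d_o = 90.94 mm.

d_o = 90.9 mm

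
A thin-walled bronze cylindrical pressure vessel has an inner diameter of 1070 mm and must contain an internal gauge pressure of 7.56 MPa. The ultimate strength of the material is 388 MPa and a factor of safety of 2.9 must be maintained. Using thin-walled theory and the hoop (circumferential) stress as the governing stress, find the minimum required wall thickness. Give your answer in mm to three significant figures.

t = 30.2 mm

σ_allow = 388/2.9 = 133.8 MPa.
Hoop stress σ_h = pD/(2t), so t = pD/(2σ_allow) = 7.56×1070/(2×133.8) = 30.23 mm.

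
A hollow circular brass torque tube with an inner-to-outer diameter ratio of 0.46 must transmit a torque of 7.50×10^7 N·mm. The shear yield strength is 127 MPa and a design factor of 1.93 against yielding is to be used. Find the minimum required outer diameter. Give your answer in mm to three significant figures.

τ_allow = 127/1.93 = 65.80 MPa.
For a hollow shaft τ = 16T/[πd_o³(1−k⁴)] with k = 0.46, so 1−k⁴ = 0.9552.
d_o³ = 16T/[π τ_allow (1−k⁴)] = 16×7.5000×10^7/(π×65.80×0.9552) = 6.077×10^6 mm³.
d_o = 182.5 mm.

d_o = 182 mm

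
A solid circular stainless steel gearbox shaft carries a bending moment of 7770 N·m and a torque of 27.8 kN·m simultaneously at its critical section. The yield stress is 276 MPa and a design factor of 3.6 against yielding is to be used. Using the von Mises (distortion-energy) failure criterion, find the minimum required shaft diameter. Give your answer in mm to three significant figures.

d = 150 mm

σ_allow = σ_y/n = 276/3.6 = 76.67 MPa.
For a solid shaft σ_b = 32M/(πd³) and τ = 16T/(πd³), so the von Mises stress is σ' = (16/πd³)·√(4M²+3T²).
√(4M²+3T²) = √(4×(7.770×10^6)² + 3×(2.780×10^7)²) = 5.060×10^7 N·mm.
d³ = 16×5.060×10^7/(π×76.67) = 3.361×10^6 mm³.
d = 149.8 mm.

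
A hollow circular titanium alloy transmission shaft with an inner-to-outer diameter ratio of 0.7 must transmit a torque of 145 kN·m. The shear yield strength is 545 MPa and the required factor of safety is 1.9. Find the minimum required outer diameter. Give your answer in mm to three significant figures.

τ_allow = 545/1.9 = 286.8 MPa.
For a hollow shaft τ = 16T/[πd_o³(1−k⁴)] with k = 0.7, so 1−k⁴ = 0.7599.
d_o³ = 16T/[π τ_allow (1−k⁴)] = 16×1.4500×10^8/(π×286.8×0.7599) = 3.388×10^6 mm³.
d_o = 150.2 mm.

d_o = 150 mm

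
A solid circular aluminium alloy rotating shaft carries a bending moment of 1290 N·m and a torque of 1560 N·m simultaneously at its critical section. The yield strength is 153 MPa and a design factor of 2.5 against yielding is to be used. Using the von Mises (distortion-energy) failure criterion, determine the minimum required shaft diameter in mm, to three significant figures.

σ_allow = σ_y/n = 153/2.5 = 61.20 MPa.
For a solid shaft σ_b = 32M/(πd³) and τ = 16T/(πd³), so the von Mises stress is σ' = (16/πd³)·√(4M²+3T²).
√(4M²+3T²) = √(4×(1.290×10^6)² + 3×(1.560×10^6)²) = 3.736×10^6 N·mm.
d³ = 16×3.736×10^6/(π×61.20) = 310900 mm³.
d = 67.74 mm.

d = 67.7 mm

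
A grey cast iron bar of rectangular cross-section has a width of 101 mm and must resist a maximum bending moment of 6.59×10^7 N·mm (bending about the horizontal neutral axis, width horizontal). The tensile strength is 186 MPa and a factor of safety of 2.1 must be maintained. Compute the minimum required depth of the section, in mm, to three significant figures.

h = 210 mm

σ_allow = 186/2.1 = 88.57 MPa.
For a rectangular section σ = 6M/(bh²), so h² = 6M/(b σ_allow) = 6×6.5900×10^7/(101×88.57) = 44200 mm².
h = 210.2 mm.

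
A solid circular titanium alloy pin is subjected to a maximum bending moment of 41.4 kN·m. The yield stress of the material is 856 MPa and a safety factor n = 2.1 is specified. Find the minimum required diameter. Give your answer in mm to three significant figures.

d = 101 mm

σ_allow = 856/2.1 = 407.6 MPa.
For a solid circular section σ = 32M/(πd³), so d³ = 32M/(π σ_allow) = 32×4.1400×10^7/(π×407.6) = 1.035×10^6 mm³.
d = 101.1 mm.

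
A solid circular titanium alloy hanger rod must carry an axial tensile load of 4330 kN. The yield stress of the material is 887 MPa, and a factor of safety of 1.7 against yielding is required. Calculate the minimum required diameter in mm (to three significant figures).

d = 103 mm

Allowable stress σ_allow = 887/1.7 = 521.8 MPa.
Required area A = F/σ_allow = 4330000/521.8 = 8299 mm².
A = πd²/4 → d = √(4A/π) = 102.8 mm.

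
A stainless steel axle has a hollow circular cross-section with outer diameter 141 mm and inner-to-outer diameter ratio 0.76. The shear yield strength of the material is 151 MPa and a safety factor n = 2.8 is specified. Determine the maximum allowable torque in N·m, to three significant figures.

T_allow = 19800 N·m

τ_allow = 151/2.8 = 53.93 MPa.
For a hollow shaft T_allow = τ_allow·πd_o³(1−k⁴)/16 with 1−k⁴ = 0.6664, so πd_o³(1−k⁴)/16 = 366800 mm³.
T_allow = 53.93×366800 = 1.978×10^7 N·mm = 19780 N·m.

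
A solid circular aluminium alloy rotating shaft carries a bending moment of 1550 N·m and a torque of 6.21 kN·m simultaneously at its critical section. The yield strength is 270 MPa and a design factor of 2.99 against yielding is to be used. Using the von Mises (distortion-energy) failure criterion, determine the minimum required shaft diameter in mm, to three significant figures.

σ_allow = σ_y/n = 270/2.99 = 90.30 MPa.
For a solid shaft σ_b = 32M/(πd³) and τ = 16T/(πd³), so the von Mises stress is σ' = (16/πd³)·√(4M²+3T²).
√(4M²+3T²) = √(4×(1.550×10^6)² + 3×(6.210×10^6)²) = 1.119×10^7 N·mm.
d³ = 16×1.119×10^7/(π×90.30) = 631300 mm³.
d = 85.79 mm.

d = 85.8 mm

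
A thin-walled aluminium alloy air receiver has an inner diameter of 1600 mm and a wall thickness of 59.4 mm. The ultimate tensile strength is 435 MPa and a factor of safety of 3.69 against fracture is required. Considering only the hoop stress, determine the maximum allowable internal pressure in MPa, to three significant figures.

σ_allow = 435/3.69 = 117.9 MPa.
σ_h = pD/(2t) → p_allow = 2σ_allow t/D = 2×117.9×59.4/1600 = 8.753 MPa.

p_allow = 8.75 MPa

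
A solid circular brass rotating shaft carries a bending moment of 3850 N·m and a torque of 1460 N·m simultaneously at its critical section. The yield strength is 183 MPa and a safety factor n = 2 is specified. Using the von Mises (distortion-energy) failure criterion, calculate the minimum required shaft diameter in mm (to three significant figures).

d = 76.7 mm

σ_allow = σ_y/n = 183/2 = 91.50 MPa.
For a solid shaft σ_b = 32M/(πd³) and τ = 16T/(πd³), so the von Mises stress is σ' = (16/πd³)·√(4M²+3T²).
√(4M²+3T²) = √(4×(3.850×10^6)² + 3×(1.460×10^6)²) = 8.105×10^6 N·mm.
d³ = 16×8.105×10^6/(π×91.50) = 451100 mm³.
d = 76.69 mm.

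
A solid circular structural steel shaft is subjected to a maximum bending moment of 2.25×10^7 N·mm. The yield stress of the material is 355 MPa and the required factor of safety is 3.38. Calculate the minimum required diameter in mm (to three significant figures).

σ_allow = 355/3.38 = 105.0 MPa.
For a solid circular section σ = 32M/(πd³), so d³ = 32M/(π σ_allow) = 32×2.2500×10^7/(π×105.0) = 2.182×10^6 mm³.
d = 129.7 mm.

d = 130 mm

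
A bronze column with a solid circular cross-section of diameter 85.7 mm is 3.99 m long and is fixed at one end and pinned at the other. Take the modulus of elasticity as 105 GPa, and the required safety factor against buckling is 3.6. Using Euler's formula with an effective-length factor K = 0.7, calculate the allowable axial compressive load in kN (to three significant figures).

I = πd⁴/64 = π×85.7⁴/64 = 2.648×10^6 mm⁴.
Effective length L_e = KL = 0.7×3.99 m = 2793 mm.
Euler critical load P_cr = π²EI/L_e² = π²×105000×2.648×10^6/2793² = 351800 N.
P_allow = P_cr/n = 351800/3.6 = 97710 N.

P_allow = 97.7 kN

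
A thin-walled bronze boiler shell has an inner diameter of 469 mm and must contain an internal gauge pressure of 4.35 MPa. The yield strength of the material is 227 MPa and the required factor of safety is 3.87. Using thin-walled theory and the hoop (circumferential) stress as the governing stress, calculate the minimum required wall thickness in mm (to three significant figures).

t = 17.4 mm

σ_allow = 227/3.87 = 58.66 MPa.
Hoop stress σ_h = pD/(2t), so t = pD/(2σ_allow) = 4.35×469/(2×58.66) = 17.39 mm.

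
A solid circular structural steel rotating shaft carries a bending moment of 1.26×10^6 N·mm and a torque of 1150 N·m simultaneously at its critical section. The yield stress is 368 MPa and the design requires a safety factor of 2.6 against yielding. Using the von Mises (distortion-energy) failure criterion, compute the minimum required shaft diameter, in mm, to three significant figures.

σ_allow = σ_y/n = 368/2.6 = 141.5 MPa.
For a solid shaft σ_b = 32M/(πd³) and τ = 16T/(πd³), so the von Mises stress is σ' = (16/πd³)·√(4M²+3T²).
√(4M²+3T²) = √(4×(1.260×10^6)² + 3×(1.150×10^6)²) = 3.212×10^6 N·mm.
d³ = 16×3.212×10^6/(π×141.5) = 115600 mm³.
d = 48.71 mm.

d = 48.7 mm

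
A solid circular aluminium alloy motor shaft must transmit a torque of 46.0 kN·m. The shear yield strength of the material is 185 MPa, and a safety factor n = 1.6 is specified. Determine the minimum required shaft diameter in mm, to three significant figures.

Allowable shear stress τ_allow = 185/1.6 = 115.6 MPa.
For a solid shaft τ = 16T/(πd³), so d³ = 16T/(π τ_allow) = 16×4.6000×10^7/(π×115.6) = 2.026×10^6 mm³.
d = (2.026×10^6)^(1/3) = 126.5 mm.

d = 127 mm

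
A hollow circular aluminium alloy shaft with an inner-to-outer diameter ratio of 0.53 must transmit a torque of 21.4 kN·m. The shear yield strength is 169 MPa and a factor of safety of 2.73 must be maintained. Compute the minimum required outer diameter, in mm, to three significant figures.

τ_allow = 169/2.73 = 61.90 MPa.
For a hollow shaft τ = 16T/[πd_o³(1−k⁴)] with k = 0.53, so 1−k⁴ = 0.9211.
d_o³ = 16T/[π τ_allow (1−k⁴)] = 16×2.1400×10^7/(π×61.90×0.9211) = 1.911×10^6 mm³.
d_o = 124.1 mm.

d_o = 124 mm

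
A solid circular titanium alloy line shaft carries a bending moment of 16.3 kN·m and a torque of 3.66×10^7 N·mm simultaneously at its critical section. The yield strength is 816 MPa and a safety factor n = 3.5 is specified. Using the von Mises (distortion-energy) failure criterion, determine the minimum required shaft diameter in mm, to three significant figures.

σ_allow = σ_y/n = 816/3.5 = 233.1 MPa.
For a solid shaft σ_b = 32M/(πd³) and τ = 16T/(πd³), so the von Mises stress is σ' = (16/πd³)·√(4M²+3T²).
√(4M²+3T²) = √(4×(1.630×10^7)² + 3×(3.660×10^7)²) = 7.128×10^7 N·mm.
d³ = 16×7.128×10^7/(π×233.1) = 1.557×10^6 mm³.
d = 115.9 mm.

d = 116 mm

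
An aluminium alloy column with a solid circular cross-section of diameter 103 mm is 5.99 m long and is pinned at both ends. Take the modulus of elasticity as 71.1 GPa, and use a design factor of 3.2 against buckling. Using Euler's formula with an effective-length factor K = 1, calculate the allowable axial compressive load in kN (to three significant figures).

I = πd⁴/64 = π×103⁴/64 = 5.525×10^6 mm⁴.
Effective length L_e = KL = 1×5.99 m = 5990 mm.
Euler critical load P_cr = π²EI/L_e² = π²×71100×5.525×10^6/5990² = 108100 N.
P_allow = P_cr/n = 108100/3.2 = 33770 N.

P_allow = 33.8 kN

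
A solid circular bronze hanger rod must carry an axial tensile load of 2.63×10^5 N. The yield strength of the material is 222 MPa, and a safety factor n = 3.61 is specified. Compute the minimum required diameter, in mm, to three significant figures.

d = 73.8 mm

Allowable stress σ_allow = 222/3.61 = 61.50 MPa.
Required area A = F/σ_allow = 263000/61.50 = 4277 mm².
A = πd²/4 → d = √(4A/π) = 73.79 mm.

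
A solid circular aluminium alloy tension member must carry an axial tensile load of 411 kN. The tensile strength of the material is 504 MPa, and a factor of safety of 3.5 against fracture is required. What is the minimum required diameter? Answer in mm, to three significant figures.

d = 60.3 mm

Allowable stress σ_allow = 504/3.5 = 144.0 MPa.
Required area A = F/σ_allow = 411000/144.0 = 2854 mm².
A = πd²/4 → d = √(4A/π) = 60.28 mm.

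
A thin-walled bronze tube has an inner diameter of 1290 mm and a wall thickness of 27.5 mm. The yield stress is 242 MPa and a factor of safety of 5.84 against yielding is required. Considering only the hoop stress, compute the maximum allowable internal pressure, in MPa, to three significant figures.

σ_allow = 242/5.84 = 41.44 MPa.
σ_h = pD/(2t) → p_allow = 2σ_allow t/D = 2×41.44×27.5/1290 = 1.767 MPa.

p_allow = 1.77 MPa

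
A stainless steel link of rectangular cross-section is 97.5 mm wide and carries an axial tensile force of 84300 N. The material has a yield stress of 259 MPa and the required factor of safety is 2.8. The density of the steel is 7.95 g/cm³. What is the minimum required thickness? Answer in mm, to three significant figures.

σ_allow = 259/2.8 = 92.50 MPa.
Required area A = F/σ_allow = 84300/92.50 = 911.4 mm².
t = A/w = 911.4/97.5 = 9.347 mm.

t = 9.35 mm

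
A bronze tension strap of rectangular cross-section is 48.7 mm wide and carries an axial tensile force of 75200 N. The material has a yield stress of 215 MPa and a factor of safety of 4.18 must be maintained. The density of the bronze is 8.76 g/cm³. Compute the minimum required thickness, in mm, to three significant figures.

σ_allow = 215/4.18 = 51.44 MPa.
Required area A = F/σ_allow = 75200/51.44 = 1462 mm².
t = A/w = 1462/48.7 = 30.02 mm.

t = 30.0 mm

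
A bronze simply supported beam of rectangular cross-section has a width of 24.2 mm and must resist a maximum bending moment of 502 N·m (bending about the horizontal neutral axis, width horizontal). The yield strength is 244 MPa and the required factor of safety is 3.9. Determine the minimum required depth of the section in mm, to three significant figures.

σ_allow = 244/3.9 = 62.56 MPa.
For a rectangular section σ = 6M/(bh²), so h² = 6M/(b σ_allow) = 6×502000/(24.2×62.56) = 1989 mm².
h = 44.60 mm.

h = 44.6 mm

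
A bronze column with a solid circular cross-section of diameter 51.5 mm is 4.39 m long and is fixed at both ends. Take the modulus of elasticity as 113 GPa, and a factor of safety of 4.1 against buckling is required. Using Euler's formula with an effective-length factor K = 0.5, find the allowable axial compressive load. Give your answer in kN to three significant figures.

I = πd⁴/64 = π×51.5⁴/64 = 345300 mm⁴.
Effective length L_e = KL = 0.5×4.39 m = 2195 mm.
Euler critical load P_cr = π²EI/L_e² = π²×113000×345300/2195² = 79930 N.
P_allow = P_cr/n = 79930/4.1 = 19500 N.

P_allow = 19.5 kN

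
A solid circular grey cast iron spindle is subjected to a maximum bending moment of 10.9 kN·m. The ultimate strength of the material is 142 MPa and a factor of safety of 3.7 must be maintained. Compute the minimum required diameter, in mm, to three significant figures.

σ_allow = 142/3.7 = 38.38 MPa.
For a solid circular section σ = 32M/(πd³), so d³ = 32M/(π σ_allow) = 32×1.0900×10^7/(π×38.38) = 2.893×10^6 mm³.
d = 142.5 mm.

d = 142 mm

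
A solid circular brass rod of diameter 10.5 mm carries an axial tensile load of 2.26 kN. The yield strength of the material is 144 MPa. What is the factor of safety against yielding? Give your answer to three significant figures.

n = 5.52

A = πd²/4 = 86.59 mm².
σ = F/A = 2260.0/86.59 = 26.10 MPa.
n = 144/26.10 = 5.517.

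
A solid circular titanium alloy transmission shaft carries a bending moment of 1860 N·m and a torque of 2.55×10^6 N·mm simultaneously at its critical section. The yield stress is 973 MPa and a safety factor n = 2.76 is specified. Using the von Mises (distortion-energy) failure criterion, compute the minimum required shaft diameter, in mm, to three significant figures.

d = 43.7 mm

σ_allow = σ_y/n = 973/2.76 = 352.5 MPa.
For a solid shaft σ_b = 32M/(πd³) and τ = 16T/(πd³), so the von Mises stress is σ' = (16/πd³)·√(4M²+3T²).
√(4M²+3T²) = √(4×(1.860×10^6)² + 3×(2.550×10^6)²) = 5.775×10^6 N·mm.
d³ = 16×5.775×10^6/(π×352.5) = 83420 mm³.
d = 43.69 mm.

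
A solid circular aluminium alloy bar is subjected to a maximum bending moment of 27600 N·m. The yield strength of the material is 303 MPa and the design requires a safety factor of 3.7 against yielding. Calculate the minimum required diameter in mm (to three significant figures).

σ_allow = 303/3.7 = 81.89 MPa.
For a solid circular section σ = 32M/(πd³), so d³ = 32M/(π σ_allow) = 32×2.7600×10^7/(π×81.89) = 3.433×10^6 mm³.
d = 150.9 mm.

d = 151 mm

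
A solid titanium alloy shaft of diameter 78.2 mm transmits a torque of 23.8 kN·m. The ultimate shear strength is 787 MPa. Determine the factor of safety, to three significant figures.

τ = 16T/(πd³) = 16×2.3800×10^7/(π×78.2³) = 253.5 MPa.
n = τ_limit/τ = 787/253.5 = 3.105.

n = 3.10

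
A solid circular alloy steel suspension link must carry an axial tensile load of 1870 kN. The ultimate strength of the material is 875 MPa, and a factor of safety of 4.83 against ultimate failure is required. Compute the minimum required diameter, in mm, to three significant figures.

Allowable stress σ_allow = 875/4.83 = 181.2 MPa.
Required area A = F/σ_allow = 1870000/181.2 = 10320 mm².
A = πd²/4 → d = √(4A/π) = 114.6 mm.

d = 115 mm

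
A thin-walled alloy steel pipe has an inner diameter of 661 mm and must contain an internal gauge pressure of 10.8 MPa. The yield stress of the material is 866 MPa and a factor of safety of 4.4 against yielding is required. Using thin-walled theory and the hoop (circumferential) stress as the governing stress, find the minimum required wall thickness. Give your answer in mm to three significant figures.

σ_allow = 866/4.4 = 196.8 MPa.
Hoop stress σ_h = pD/(2t), so t = pD/(2σ_allow) = 10.8×661/(2×196.8) = 18.14 mm.

t = 18.1 mm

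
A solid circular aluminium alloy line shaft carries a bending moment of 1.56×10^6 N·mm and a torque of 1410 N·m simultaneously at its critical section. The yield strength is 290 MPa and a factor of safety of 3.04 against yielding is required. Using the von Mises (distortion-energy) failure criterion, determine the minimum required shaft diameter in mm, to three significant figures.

d = 59.6 mm

σ_allow = σ_y/n = 290/3.04 = 95.39 MPa.
For a solid shaft σ_b = 32M/(πd³) and τ = 16T/(πd³), so the von Mises stress is σ' = (16/πd³)·√(4M²+3T²).
√(4M²+3T²) = √(4×(1.560×10^6)² + 3×(1.410×10^6)²) = 3.962×10^6 N·mm.
d³ = 16×3.962×10^6/(π×95.39) = 211500 mm³.
d = 59.58 mm.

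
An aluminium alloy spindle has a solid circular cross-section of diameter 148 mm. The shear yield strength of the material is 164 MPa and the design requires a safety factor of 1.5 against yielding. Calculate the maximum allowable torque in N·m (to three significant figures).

τ_allow = 164/1.5 = 109.3 MPa.
For a solid shaft T_allow = τ_allow·πd³/16; πd³/16 = π×148³/16 = 636500 mm³.
T_allow = 109.3×636500 = 6.959×10^7 N·mm = 69590 N·m.

T_allow = 69600 N·m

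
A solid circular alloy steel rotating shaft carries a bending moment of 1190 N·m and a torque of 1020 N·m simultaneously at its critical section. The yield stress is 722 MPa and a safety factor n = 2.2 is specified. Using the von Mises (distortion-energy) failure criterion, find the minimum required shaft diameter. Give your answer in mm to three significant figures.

σ_allow = σ_y/n = 722/2.2 = 328.2 MPa.
For a solid shaft σ_b = 32M/(πd³) and τ = 16T/(πd³), so the von Mises stress is σ' = (16/πd³)·√(4M²+3T²).
√(4M²+3T²) = √(4×(1.190×10^6)² + 3×(1.020×10^6)²) = 2.964×10^6 N·mm.
d³ = 16×2.964×10^6/(π×328.2) = 46000 mm³.
d = 35.83 mm.

d = 35.8 mm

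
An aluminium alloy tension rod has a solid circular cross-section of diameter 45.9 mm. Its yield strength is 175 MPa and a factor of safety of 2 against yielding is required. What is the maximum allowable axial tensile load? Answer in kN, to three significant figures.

σ_allow = 175/2 = 87.50 MPa.
A = πd²/4 = π×45.9²/4 = 1655 mm².
F_allow = σ_allow × A = 87.50×1655 = 144800 N.

F_allow = 145 kN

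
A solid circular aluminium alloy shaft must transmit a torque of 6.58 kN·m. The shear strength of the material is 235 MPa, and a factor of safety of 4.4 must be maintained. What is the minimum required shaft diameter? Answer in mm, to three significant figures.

Allowable shear stress τ_allow = 235/4.4 = 53.41 MPa.
For a solid shaft τ = 16T/(πd³), so d³ = 16T/(π τ_allow) = 16×6580000/(π×53.41) = 627500 mm³.
d = (627500)^(1/3) = 85.61 mm.

d = 85.6 mm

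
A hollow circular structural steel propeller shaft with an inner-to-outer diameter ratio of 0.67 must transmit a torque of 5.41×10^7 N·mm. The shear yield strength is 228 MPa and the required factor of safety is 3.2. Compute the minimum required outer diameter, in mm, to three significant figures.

τ_allow = 228/3.2 = 71.25 MPa.
For a hollow shaft τ = 16T/[πd_o³(1−k⁴)] with k = 0.67, so 1−k⁴ = 0.7985.
d_o³ = 16T/[π τ_allow (1−k⁴)] = 16×5.4100×10^7/(π×71.25×0.7985) = 4.843×10^6 mm³.
d_o = 169.2 mm.

d_o = 169 mm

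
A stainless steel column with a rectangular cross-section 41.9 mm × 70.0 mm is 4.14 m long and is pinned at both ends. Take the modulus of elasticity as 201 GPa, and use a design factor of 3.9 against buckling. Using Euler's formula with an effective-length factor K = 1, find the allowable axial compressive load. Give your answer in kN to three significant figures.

P_allow = 12.7 kN

Buckling occurs about the weak axis: I_min = h·b³/12 = 70.0×41.9³/12 = 429100 mm⁴ (b = 41.9 mm is the smaller dimension).
Effective length L_e = KL = 1×4.14 m = 4140 mm.
Euler critical load P_cr = π²EI/L_e² = π²×201000×429100/4140² = 49670 N.
P_allow = P_cr/n = 49670/3.9 = 12730 N.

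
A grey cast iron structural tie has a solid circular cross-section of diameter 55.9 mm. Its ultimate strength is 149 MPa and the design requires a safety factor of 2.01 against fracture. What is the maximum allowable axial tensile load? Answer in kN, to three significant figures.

F_allow = 182 kN

σ_allow = 149/2.01 = 74.13 MPa.
A = πd²/4 = π×55.9²/4 = 2454 mm².
F_allow = σ_allow × A = 74.13×2454 = 181900 N.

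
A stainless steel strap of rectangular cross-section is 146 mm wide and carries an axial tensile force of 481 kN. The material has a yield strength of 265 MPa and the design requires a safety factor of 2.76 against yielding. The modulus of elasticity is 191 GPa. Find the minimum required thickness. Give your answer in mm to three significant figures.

σ_allow = 265/2.76 = 96.01 MPa.
Required area A = F/σ_allow = 481000/96.01 = 5010 mm².
t = A/w = 5010/146 = 34.31 mm.

t = 34.3 mm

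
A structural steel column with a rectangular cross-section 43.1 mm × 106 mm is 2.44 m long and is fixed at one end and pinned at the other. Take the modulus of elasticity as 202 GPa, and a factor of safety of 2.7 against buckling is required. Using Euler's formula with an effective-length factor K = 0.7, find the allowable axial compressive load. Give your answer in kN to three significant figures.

P_allow = 179 kN

Buckling occurs about the weak axis: I_min = h·b³/12 = 106×43.1³/12 = 707200 mm⁴ (b = 43.1 mm is the smaller dimension).
Effective length L_e = KL = 0.7×2.44 m = 1708 mm.
Euler critical load P_cr = π²EI/L_e² = π²×202000×707200/1708² = 483300 N.
P_allow = P_cr/n = 483300/2.7 = 179000 N.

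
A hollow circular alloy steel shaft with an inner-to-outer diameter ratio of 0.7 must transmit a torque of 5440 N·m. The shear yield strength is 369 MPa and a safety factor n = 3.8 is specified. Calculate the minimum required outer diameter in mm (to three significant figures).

τ_allow = 369/3.8 = 97.11 MPa.
For a hollow shaft τ = 16T/[πd_o³(1−k⁴)] with k = 0.7, so 1−k⁴ = 0.7599.
d_o³ = 16T/[π τ_allow (1−k⁴)] = 16×5440000/(π×97.11×0.7599) = 375500 mm³.
d_o = 72.14 mm.

d_o = 72.1 mm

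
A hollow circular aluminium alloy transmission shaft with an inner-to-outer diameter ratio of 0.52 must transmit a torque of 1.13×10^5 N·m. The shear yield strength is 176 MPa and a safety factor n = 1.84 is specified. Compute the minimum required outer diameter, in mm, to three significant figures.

τ_allow = 176/1.84 = 95.65 MPa.
For a hollow shaft τ = 16T/[πd_o³(1−k⁴)] with k = 0.52, so 1−k⁴ = 0.9269.
d_o³ = 16T/[π τ_allow (1−k⁴)] = 16×1.1300×10^8/(π×95.65×0.9269) = 6.491×10^6 mm³.
d_o = 186.5 mm.

d_o = 187 mm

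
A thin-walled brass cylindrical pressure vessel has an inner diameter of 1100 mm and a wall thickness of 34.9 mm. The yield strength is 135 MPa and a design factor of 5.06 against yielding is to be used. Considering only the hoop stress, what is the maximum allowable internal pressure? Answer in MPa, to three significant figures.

p_allow = 1.69 MPa

σ_allow = 135/5.06 = 26.68 MPa.
σ_h = pD/(2t) → p_allow = 2σ_allow t/D = 2×26.68×34.9/1100 = 1.693 MPa.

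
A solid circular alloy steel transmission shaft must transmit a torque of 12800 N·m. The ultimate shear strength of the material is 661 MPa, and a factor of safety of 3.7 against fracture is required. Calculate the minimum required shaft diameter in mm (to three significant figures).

Allowable shear stress τ_allow = 661/3.7 = 178.6 MPa.
For a solid shaft τ = 16T/(πd³), so d³ = 16T/(π τ_allow) = 16×1.2800×10^7/(π×178.6) = 364900 mm³.
d = (364900)^(1/3) = 71.46 mm.

d = 71.5 mm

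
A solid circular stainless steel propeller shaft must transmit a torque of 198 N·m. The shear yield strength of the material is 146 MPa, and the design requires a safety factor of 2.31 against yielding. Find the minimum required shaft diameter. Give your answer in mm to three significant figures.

Allowable shear stress τ_allow = 146/2.31 = 63.20 MPa.
For a solid shaft τ = 16T/(πd³), so d³ = 16T/(π τ_allow) = 16×198000/(π×63.20) = 15950 mm³.
d = (15950)^(1/3) = 25.17 mm.

d = 25.2 mm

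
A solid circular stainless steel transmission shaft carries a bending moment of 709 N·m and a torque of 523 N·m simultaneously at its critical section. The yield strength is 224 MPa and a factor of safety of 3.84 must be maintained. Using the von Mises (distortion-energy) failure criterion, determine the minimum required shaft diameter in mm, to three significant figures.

σ_allow = σ_y/n = 224/3.84 = 58.33 MPa.
For a solid shaft σ_b = 32M/(πd³) and τ = 16T/(πd³), so the von Mises stress is σ' = (16/πd³)·√(4M²+3T²).
√(4M²+3T²) = √(4×(709000)² + 3×(523000)²) = 1.683×10^6 N·mm.
d³ = 16×1.683×10^6/(π×58.33) = 146900 mm³.
d = 52.77 mm.

d = 52.8 mm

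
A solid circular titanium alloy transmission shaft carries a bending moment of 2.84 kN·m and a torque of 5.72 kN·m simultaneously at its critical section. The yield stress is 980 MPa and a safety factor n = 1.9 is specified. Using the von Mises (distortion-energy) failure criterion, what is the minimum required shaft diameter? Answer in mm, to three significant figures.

σ_allow = σ_y/n = 980/1.9 = 515.8 MPa.
For a solid shaft σ_b = 32M/(πd³) and τ = 16T/(πd³), so the von Mises stress is σ' = (16/πd³)·√(4M²+3T²).
√(4M²+3T²) = √(4×(2.840×10^6)² + 3×(5.720×10^6)²) = 1.142×10^7 N·mm.
d³ = 16×1.142×10^7/(π×515.8) = 112800 mm³.
d = 48.31 mm.

d = 48.3 mm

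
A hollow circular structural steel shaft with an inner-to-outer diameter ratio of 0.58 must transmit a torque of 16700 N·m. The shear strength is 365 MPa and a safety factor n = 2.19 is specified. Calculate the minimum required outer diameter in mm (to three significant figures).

τ_allow = 365/2.19 = 166.7 MPa.
For a hollow shaft τ = 16T/[πd_o³(1−k⁴)] with k = 0.58, so 1−k⁴ = 0.8868.
d_o³ = 16T/[π τ_allow (1−k⁴)] = 16×1.6700×10^7/(π×166.7×0.8868) = 575400 mm³.
d_o = 83.18 mm.

d_o = 83.2 mm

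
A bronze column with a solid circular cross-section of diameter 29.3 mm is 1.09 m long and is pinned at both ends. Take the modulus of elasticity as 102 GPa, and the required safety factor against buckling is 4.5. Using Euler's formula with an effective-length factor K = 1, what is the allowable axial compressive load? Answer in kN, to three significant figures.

I = πd⁴/64 = π×29.3⁴/64 = 36180 mm⁴.
Effective length L_e = KL = 1×1.09 m = 1090 mm.
Euler critical load P_cr = π²EI/L_e² = π²×102000×36180/1090² = 30650 N.
P_allow = P_cr/n = 30650/4.5 = 6812 N.

P_allow = 6.81 kN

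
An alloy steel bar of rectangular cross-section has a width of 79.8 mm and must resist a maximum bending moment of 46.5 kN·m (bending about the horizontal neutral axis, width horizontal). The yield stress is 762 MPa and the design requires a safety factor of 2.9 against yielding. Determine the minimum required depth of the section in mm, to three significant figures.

σ_allow = 762/2.9 = 262.8 MPa.
For a rectangular section σ = 6M/(bh²), so h² = 6M/(b σ_allow) = 6×4.6500×10^7/(79.8×262.8) = 13310 mm².
h = 115.4 mm.

h = 115 mm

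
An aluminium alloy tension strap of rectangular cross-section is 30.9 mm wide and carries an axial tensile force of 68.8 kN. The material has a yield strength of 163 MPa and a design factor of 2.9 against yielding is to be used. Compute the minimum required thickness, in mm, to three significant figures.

σ_allow = 163/2.9 = 56.21 MPa.
Required area A = F/σ_allow = 68800/56.21 = 1224 mm².
t = A/w = 1224/30.9 = 39.61 mm.

t = 39.6 mm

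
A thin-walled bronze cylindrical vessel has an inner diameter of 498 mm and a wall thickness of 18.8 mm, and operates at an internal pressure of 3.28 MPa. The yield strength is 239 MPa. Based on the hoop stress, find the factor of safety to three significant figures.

σ_h = pD/(2t) = 3.28×498/(2×18.8) = 43.44 MPa.
n = 239/43.44 = 5.502.

n = 5.50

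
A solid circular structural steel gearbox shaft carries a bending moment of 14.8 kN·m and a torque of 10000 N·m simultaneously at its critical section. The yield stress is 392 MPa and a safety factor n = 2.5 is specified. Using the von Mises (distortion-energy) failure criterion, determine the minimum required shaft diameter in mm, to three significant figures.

σ_allow = σ_y/n = 392/2.5 = 156.8 MPa.
For a solid shaft σ_b = 32M/(πd³) and τ = 16T/(πd³), so the von Mises stress is σ' = (16/πd³)·√(4M²+3T²).
√(4M²+3T²) = √(4×(1.480×10^7)² + 3×(1.000×10^7)²) = 3.430×10^7 N·mm.
d³ = 16×3.430×10^7/(π×156.8) = 1.114×10^6 mm³.
d = 103.7 mm.

d = 104 mm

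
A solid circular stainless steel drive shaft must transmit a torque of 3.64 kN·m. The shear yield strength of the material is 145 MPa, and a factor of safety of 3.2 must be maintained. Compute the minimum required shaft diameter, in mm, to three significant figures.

Allowable shear stress τ_allow = 145/3.2 = 45.31 MPa.
For a solid shaft τ = 16T/(πd³), so d³ = 16T/(π τ_allow) = 16×3640000/(π×45.31) = 409100 mm³.
d = (409100)^(1/3) = 74.24 mm.

d = 74.2 mm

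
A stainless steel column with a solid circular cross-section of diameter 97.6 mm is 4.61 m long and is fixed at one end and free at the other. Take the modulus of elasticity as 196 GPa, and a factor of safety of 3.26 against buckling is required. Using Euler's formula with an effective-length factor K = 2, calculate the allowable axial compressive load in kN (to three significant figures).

P_allow = 31.1 kN

I = πd⁴/64 = π×97.6⁴/64 = 4.454×10^6 mm⁴.
Effective length L_e = KL = 2×4.61 m = 9220 mm.
Euler critical load P_cr = π²EI/L_e² = π²×196000×4.454×10^6/9220² = 101400 N.
P_allow = P_cr/n = 101400/3.26 = 31090 N.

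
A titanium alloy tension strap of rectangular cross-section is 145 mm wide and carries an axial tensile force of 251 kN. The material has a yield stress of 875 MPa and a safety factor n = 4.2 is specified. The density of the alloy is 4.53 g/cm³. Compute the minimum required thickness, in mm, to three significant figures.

σ_allow = 875/4.2 = 208.3 MPa.
Required area A = F/σ_allow = 251000/208.3 = 1205 mm².
t = A/w = 1205/145 = 8.309 mm.

t = 8.31 mm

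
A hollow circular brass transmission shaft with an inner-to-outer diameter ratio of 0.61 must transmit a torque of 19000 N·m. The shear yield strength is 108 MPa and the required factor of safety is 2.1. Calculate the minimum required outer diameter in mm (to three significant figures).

τ_allow = 108/2.1 = 51.43 MPa.
For a hollow shaft τ = 16T/[πd_o³(1−k⁴)] with k = 0.61, so 1−k⁴ = 0.8615.
d_o³ = 16T/[π τ_allow (1−k⁴)] = 16×1.9000×10^7/(π×51.43×0.8615) = 2.184×10^6 mm³.
d_o = 129.7 mm.

d_o = 130 mm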